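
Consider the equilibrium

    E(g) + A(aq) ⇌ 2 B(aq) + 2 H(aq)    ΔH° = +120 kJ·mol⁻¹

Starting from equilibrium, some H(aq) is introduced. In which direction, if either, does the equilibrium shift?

left

Adding H (aq), a product, drives the reaction to the left.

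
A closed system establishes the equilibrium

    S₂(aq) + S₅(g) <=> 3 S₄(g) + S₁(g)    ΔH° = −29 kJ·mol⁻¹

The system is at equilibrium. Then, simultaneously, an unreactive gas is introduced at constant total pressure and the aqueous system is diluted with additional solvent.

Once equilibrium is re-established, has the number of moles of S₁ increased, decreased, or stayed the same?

cannot be determined

Adding inert gas at constant total pressure expands the volume and lowers every reacting partial pressure. With Δn_gas = 4 − 1 = +3, Q moves away from K toward the side with fewer gas moles, so the system shifts toward the side with more gas moles — to the right.
Dilution lowers every aqueous concentration by the same factor. Δn_aq = 0 − 1 = -1, so the system shifts toward the side with more dissolved moles — to the left.
The two effects oppose each other, so the net shift — and hence the change in S₁ — cannot be determined from the given information.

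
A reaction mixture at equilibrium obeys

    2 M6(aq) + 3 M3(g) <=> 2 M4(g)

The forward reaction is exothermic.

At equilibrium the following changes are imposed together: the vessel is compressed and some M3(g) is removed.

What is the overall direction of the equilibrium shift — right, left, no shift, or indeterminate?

Gas moles: reactants 3, products 2 (Δn_gas = -1). Compression shifts the system toward the side with fewer moles of gas — to the right.
Removing M3 (g), a reactant, drives the reaction to the left.
The individual effects push in opposite directions; without quantitative information the net direction cannot be determined.

cannot be determined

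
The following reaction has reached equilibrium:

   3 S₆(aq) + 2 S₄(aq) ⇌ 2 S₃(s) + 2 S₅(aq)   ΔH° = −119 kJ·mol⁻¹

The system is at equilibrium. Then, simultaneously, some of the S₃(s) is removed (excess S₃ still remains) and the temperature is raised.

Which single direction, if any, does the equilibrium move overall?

left

S₃ is a pure solid; its activity is 1 regardless of amount, so Q is unaffected — no shift from this change.
The forward reaction is exothermic. Raising T favours the endothermic direction — shift to the left.
Only the nonzero effect(s) matter; the net shift is to the left.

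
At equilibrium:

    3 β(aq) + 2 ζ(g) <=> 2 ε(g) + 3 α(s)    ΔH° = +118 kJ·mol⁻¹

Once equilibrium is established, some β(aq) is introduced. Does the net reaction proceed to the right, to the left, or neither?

right

Adding β (aq), a reactant, drives the reaction to the right.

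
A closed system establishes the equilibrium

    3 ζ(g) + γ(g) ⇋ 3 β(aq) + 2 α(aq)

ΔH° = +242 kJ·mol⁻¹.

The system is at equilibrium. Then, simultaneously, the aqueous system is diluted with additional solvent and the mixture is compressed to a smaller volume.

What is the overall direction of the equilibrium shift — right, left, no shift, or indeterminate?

right

Dilution lowers every aqueous concentration by the same factor. Δn_aq = 5 − 0 = +5, so the system shifts toward the side with more dissolved moles — to the right.
Gas moles: reactants 4, products 0 (Δn_gas = -4). Compression shifts the system toward the side with fewer moles of gas — to the right.
All effects act in the same direction — net shift to the right.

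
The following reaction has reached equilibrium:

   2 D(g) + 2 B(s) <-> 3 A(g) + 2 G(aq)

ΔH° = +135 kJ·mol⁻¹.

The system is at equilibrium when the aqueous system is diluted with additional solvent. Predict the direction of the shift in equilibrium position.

Dilution lowers every aqueous concentration by the same factor. Δn_aq = 2 − 0 = +2, so the system shifts toward the side with more dissolved moles — to the right.

right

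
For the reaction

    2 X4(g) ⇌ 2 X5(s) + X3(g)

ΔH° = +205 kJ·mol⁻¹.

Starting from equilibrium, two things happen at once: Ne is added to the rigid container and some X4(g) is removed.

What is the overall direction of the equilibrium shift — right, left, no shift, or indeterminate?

At constant volume, adding an inert gas leaves every reacting species' partial pressure unchanged, so Q is unchanged — no shift from this change.
Removing X4 (g), a reactant, drives the reaction to the left.
Only the nonzero effect(s) matter; the net shift is to the left.

left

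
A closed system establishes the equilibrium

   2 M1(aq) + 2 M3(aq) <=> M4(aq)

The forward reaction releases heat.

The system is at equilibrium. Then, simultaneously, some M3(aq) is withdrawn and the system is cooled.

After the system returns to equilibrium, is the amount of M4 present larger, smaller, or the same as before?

Removing M3 (aq), a reactant, drives the reaction to the left.
The forward reaction is exothermic. Lowering T favours the exothermic direction — shift to the right.
The two effects oppose each other, so the net shift — and hence the change in M4 — cannot be determined from the given information.

cannot be determined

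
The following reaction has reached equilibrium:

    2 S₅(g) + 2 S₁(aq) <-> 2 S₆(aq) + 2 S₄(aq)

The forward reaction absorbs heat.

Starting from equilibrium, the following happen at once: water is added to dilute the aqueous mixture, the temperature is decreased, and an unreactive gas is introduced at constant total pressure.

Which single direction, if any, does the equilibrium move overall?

Dilution lowers every aqueous concentration by the same factor. Δn_aq = 4 − 2 = +2, so the system shifts toward the side with more dissolved moles — to the right.
The forward reaction is endothermic. Lowering T favours the exothermic direction — shift to the left.
Adding inert gas at constant total pressure expands the volume and lowers every reacting partial pressure. With Δn_gas = 0 − 2 = -2, Q moves away from K toward the side with fewer gas moles, so the system shifts toward the side with more gas moles — to the left.
The individual effects push in opposite directions; without quantitative information the net direction cannot be determined.

cannot be determined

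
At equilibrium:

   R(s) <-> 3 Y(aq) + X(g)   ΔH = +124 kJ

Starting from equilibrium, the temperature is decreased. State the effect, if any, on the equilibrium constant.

decreases

K depends on temperature via the van 't Hoff relation. The forward reaction is endothermic, so lowering T decreases K.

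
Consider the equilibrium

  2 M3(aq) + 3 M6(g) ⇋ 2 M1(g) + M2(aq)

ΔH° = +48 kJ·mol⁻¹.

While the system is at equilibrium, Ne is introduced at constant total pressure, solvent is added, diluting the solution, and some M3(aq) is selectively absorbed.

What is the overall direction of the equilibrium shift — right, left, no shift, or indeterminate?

Adding inert gas at constant total pressure expands the volume and lowers every reacting partial pressure. With Δn_gas = 2 − 3 = -1, Q moves away from K toward the side with fewer gas moles, so the system shifts toward the side with more gas moles — to the left.
Dilution lowers every aqueous concentration by the same factor. Δn_aq = 1 − 2 = -1, so the system shifts toward the side with more dissolved moles — to the left.
Removing M3 (aq), a reactant, drives the reaction to the left.
All effects act in the same direction — net shift to the left.

left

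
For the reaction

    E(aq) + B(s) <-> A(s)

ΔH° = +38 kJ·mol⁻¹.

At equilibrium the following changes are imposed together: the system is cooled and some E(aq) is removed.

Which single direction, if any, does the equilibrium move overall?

The forward reaction is endothermic. Lowering T favours the exothermic direction — shift to the left.
Removing E (aq), a reactant, drives the reaction to the left.
All effects act in the same direction — net shift to the left.

left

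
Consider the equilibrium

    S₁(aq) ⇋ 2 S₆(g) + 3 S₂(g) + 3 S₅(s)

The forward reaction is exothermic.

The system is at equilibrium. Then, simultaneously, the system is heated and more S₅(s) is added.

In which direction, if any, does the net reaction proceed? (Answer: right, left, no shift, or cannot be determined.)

The forward reaction is exothermic. Raising T favours the endothermic direction — shift to the left.
S₅ is a pure solid; its activity is 1 regardless of amount, so Q is unaffected — no shift from this change.
Only the nonzero effect(s) matter; the net shift is to the left.

left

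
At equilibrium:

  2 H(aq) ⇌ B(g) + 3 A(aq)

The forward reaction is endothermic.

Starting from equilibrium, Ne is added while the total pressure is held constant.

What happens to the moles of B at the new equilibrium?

increases

Adding inert gas at constant total pressure expands the volume and lowers every reacting partial pressure. With Δn_gas = 1 − 0 = +1, Q moves away from K toward the side with fewer gas moles, so the system shifts toward the side with more gas moles — to the right.
The net shift is to the right. B is a product, so its amount increases.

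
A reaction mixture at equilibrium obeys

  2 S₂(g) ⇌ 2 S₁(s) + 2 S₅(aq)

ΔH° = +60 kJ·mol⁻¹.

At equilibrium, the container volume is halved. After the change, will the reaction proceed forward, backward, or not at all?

right

Gas moles: reactants 2, products 0 (Δn_gas = -2). Compression shifts the system toward the side with fewer moles of gas — to the right.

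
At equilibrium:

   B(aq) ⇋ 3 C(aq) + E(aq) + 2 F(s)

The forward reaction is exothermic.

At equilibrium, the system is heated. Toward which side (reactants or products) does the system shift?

left

The forward reaction is exothermic. Raising T favours the endothermic direction — shift to the left.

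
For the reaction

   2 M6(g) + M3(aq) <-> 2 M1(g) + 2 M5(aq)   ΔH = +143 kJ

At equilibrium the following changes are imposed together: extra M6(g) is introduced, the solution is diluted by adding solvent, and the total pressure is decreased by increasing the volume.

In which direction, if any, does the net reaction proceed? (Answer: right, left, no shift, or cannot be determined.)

Adding M6 (g), a reactant, drives the reaction to the right.
Dilution lowers every aqueous concentration by the same factor. Δn_aq = 2 − 1 = +1, so the system shifts toward the side with more dissolved moles — to the right.
Gas moles: reactants 2, products 2. Δn_gas = 0, so a volume change leaves Q equal to K — no shift from this change.
Only the nonzero effect(s) matter; the net shift is to the right.

right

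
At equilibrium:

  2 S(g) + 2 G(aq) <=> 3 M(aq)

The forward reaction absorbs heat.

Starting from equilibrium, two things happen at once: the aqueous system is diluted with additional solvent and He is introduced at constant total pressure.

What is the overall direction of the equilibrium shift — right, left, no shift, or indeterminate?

Dilution lowers every aqueous concentration by the same factor. Δn_aq = 3 − 2 = +1, so the system shifts toward the side with more dissolved moles — to the right.
Adding inert gas at constant total pressure expands the volume and lowers every reacting partial pressure. With Δn_gas = 0 − 2 = -2, Q moves away from K toward the side with fewer gas moles, so the system shifts toward the side with more gas moles — to the left.
The individual effects push in opposite directions; without quantitative information the net direction cannot be determined.

cannot be determined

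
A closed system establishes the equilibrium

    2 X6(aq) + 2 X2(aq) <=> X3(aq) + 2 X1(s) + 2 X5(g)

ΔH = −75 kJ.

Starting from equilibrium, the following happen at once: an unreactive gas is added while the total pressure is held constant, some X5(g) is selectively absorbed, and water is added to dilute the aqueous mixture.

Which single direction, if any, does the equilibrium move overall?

cannot be determined

Adding inert gas at constant total pressure expands the volume and lowers every reacting partial pressure. With Δn_gas = 2 − 0 = +2, Q moves away from K toward the side with fewer gas moles, so the system shifts toward the side with more gas moles — to the right.
Removing X5 (g), a product, drives the reaction to the right.
Dilution lowers every aqueous concentration by the same factor. Δn_aq = 1 − 4 = -3, so the system shifts toward the side with more dissolved moles — to the left.
The individual effects push in opposite directions; without quantitative information the net direction cannot be determined.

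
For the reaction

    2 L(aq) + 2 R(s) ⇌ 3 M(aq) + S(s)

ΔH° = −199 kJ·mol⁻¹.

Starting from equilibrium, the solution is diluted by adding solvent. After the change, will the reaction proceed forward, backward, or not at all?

right

Dilution lowers every aqueous concentration by the same factor. Δn_aq = 3 − 2 = +1, so the system shifts toward the side with more dissolved moles — to the right.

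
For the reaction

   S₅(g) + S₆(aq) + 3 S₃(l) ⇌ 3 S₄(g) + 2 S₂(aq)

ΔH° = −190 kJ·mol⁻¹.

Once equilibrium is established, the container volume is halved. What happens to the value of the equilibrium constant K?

unchanged

The equilibrium constant depends only on temperature. This perturbation may move the position of equilibrium, but since T is unchanged, K itself is unchanged.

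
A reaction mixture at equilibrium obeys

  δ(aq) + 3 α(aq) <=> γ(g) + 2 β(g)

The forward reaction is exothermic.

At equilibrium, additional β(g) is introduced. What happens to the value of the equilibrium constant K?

unchanged

The equilibrium constant depends only on temperature. This perturbation may move the position of equilibrium, but since T is unchanged, K itself is unchanged.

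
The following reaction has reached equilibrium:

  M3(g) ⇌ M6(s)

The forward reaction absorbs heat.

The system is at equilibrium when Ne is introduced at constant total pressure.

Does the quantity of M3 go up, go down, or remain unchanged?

Adding inert gas at constant total pressure expands the volume and lowers every reacting partial pressure. With Δn_gas = 0 − 1 = -1, Q moves away from K toward the side with fewer gas moles, so the system shifts toward the side with more gas moles — to the left.
The net shift is to the left. M3 is a reactant, so its amount increases.

increases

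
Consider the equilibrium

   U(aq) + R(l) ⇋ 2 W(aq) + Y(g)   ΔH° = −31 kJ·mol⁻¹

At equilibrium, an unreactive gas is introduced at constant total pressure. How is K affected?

unchanged

The equilibrium constant depends only on temperature. This perturbation may move the position of equilibrium, but since T is unchanged, K itself is unchanged.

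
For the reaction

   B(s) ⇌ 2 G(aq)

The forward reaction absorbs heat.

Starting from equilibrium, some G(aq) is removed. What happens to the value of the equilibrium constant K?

unchanged

The equilibrium constant depends only on temperature. This perturbation may move the position of equilibrium, but since T is unchanged, K itself is unchanged.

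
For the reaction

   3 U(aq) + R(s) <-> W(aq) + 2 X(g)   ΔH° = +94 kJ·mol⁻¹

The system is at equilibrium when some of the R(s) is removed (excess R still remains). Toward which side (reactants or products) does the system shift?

R is a pure solid; its activity is 1 regardless of amount, so Q is unaffected — no shift from this change.

no shift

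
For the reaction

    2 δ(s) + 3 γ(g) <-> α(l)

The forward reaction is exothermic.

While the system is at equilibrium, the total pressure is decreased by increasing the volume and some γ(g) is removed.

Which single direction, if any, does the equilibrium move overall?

Gas moles: reactants 3, products 0 (Δn_gas = -3). Expansion shifts the system toward the side with more moles of gas — to the left.
Removing γ (g), a reactant, drives the reaction to the left.
All effects act in the same direction — net shift to the left.

left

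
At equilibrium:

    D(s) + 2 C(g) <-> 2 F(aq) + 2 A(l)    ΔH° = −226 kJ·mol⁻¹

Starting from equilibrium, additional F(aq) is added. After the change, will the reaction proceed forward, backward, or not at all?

Adding F (aq), a product, drives the reaction to the left.

left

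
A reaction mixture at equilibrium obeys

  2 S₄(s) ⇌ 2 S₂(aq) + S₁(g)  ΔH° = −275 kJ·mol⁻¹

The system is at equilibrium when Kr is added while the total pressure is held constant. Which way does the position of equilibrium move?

right

Adding inert gas at constant total pressure expands the volume and lowers every reacting partial pressure. With Δn_gas = 1 − 0 = +1, Q moves away from K toward the side with fewer gas moles, so the system shifts toward the side with more gas moles — to the right.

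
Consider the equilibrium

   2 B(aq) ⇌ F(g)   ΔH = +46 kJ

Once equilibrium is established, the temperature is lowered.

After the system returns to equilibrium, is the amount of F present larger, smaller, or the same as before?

The forward reaction is endothermic. Lowering T favours the exothermic direction — shift to the left.
The net shift is to the left. F is a product, so its amount decreases.

decreases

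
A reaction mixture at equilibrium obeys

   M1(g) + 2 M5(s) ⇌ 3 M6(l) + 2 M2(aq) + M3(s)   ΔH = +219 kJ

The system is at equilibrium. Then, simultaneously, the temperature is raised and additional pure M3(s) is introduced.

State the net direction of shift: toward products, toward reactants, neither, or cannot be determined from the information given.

right

The forward reaction is endothermic. Raising T favours the endothermic direction — shift to the right.
M3 is a pure solid; its activity is 1 regardless of amount, so Q is unaffected — no shift from this change.
Only the nonzero effect(s) matter; the net shift is to the right.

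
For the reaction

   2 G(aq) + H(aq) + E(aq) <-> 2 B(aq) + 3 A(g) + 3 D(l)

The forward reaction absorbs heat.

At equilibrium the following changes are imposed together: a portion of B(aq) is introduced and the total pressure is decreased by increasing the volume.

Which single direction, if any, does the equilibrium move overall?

cannot be determined

Adding B (aq), a product, drives the reaction to the left.
Gas moles: reactants 0, products 3 (Δn_gas = +3). Expansion shifts the system toward the side with more moles of gas — to the right.
The individual effects push in opposite directions; without quantitative information the net direction cannot be determined.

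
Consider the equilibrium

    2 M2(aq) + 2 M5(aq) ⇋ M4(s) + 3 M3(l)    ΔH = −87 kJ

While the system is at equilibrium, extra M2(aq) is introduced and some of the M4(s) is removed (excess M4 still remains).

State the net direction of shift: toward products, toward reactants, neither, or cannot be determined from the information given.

right

Adding M2 (aq), a reactant, drives the reaction to the right.
M4 is a pure solid; its activity is 1 regardless of amount, so Q is unaffected — no shift from this change.
Only the nonzero effect(s) matter; the net shift is to the right.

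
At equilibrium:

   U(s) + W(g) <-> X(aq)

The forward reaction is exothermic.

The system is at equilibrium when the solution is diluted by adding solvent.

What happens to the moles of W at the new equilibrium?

Dilution lowers every aqueous concentration by the same factor. Δn_aq = 1 − 0 = +1, so the system shifts toward the side with more dissolved moles — to the right.
The net shift is to the right. W is a reactant, so its amount decreases.

decreases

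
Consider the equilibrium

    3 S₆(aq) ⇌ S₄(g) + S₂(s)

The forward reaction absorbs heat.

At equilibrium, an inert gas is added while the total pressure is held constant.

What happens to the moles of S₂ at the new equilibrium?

increases

Adding inert gas at constant total pressure expands the volume and lowers every reacting partial pressure. With Δn_gas = 1 − 0 = +1, Q moves away from K toward the side with fewer gas moles, so the system shifts toward the side with more gas moles — to the right.
The net shift is to the right. S₂ is a product, so its amount increases.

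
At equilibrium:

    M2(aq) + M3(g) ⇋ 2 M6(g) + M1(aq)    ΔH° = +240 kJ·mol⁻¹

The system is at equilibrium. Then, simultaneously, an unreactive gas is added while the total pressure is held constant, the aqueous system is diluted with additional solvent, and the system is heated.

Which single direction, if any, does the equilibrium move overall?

right

Adding inert gas at constant total pressure expands the volume and lowers every reacting partial pressure. With Δn_gas = 2 − 1 = +1, Q moves away from K toward the side with fewer gas moles, so the system shifts toward the side with more gas moles — to the right.
Dilution scales every aqueous concentration by the same factor. Δn_aq = 1 − 1 = 0, so Q is unchanged — no shift.
The forward reaction is endothermic. Raising T favours the endothermic direction — shift to the right.
Only the nonzero effect(s) matter; the net shift is to the right.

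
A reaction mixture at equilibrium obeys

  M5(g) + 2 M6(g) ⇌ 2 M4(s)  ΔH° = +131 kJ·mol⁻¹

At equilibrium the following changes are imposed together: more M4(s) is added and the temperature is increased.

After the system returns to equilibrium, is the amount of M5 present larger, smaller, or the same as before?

decreases

M4 is a pure solid; its activity is 1 regardless of amount, so Q is unaffected — no shift from this change.
The forward reaction is endothermic. Raising T favours the endothermic direction — shift to the right.
The net shift is to the right. M5 is a reactant, so its amount decreases.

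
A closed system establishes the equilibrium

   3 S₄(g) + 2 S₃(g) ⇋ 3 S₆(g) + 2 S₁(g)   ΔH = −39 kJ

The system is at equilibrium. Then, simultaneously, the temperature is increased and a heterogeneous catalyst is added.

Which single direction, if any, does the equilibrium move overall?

left

The forward reaction is exothermic. Raising T favours the endothermic direction — shift to the left.
A catalyst speeds both forward and reverse rates equally; it changes neither Q nor K — no shift from this change.
Only the nonzero effect(s) matter; the net shift is to the left.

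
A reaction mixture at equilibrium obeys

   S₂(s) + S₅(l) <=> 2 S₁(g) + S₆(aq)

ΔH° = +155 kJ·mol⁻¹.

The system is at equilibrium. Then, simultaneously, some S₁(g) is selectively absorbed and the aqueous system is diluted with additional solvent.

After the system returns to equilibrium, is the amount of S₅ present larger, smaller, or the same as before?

Removing S₁ (g), a product, drives the reaction to the right.
Dilution lowers every aqueous concentration by the same factor. Δn_aq = 1 − 0 = +1, so the system shifts toward the side with more dissolved moles — to the right.
The net shift is to the right. S₅ is a reactant, so its amount decreases.

decreases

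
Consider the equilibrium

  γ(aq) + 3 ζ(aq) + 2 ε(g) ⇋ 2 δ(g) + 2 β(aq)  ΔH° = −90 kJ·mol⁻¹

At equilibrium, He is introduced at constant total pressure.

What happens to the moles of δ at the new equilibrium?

unchanged

Adding inert gas at constant total pressure expands the volume, scaling every reacting partial pressure by the same factor. Δn_gas = 2 − 2 = 0, so Q is unchanged — no shift.
No net shift occurs, so the amount of δ is unchanged.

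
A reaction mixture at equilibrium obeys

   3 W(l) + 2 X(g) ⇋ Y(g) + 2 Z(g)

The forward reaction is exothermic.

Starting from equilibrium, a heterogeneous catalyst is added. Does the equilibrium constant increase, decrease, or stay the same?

The equilibrium constant depends only on temperature. This perturbation changes neither the position of equilibrium nor K.

unchanged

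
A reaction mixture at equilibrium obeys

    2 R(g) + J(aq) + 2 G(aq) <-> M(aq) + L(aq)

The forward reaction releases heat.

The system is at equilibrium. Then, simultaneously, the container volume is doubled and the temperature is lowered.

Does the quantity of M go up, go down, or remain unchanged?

cannot be determined

Gas moles: reactants 2, products 0 (Δn_gas = -2). Expansion shifts the system toward the side with more moles of gas — to the left.
The forward reaction is exothermic. Lowering T favours the exothermic direction — shift to the right.
The two effects oppose each other, so the net shift — and hence the change in M — cannot be determined from the given information.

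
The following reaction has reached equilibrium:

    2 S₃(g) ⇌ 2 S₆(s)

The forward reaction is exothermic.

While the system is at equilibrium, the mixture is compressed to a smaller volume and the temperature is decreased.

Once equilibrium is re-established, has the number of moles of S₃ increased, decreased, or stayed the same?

Gas moles: reactants 2, products 0 (Δn_gas = -2). Compression shifts the system toward the side with fewer moles of gas — to the right.
The forward reaction is exothermic. Lowering T favours the exothermic direction — shift to the right.
The net shift is to the right. S₃ is a reactant, so its amount decreases.

decreases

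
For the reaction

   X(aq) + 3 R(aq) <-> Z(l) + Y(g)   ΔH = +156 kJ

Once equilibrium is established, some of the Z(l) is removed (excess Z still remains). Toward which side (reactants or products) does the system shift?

Z is a pure liquid; its activity is 1 regardless of amount, so Q is unaffected — no shift from this change.

no shift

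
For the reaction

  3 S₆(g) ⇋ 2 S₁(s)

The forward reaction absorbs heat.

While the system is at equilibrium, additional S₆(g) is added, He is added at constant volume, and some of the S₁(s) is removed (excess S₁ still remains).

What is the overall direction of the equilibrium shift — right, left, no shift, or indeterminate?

right

Adding S₆ (g), a reactant, drives the reaction to the right.
At constant volume, adding an inert gas leaves every reacting species' partial pressure unchanged, so Q is unchanged — no shift from this change.
S₁ is a pure solid; its activity is 1 regardless of amount, so Q is unaffected — no shift from this change.
Only the nonzero effect(s) matter; the net shift is to the right.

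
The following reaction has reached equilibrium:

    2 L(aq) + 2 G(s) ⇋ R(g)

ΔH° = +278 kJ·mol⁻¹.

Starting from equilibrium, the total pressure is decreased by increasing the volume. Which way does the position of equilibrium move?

Gas moles: reactants 0, products 1 (Δn_gas = +1). Expansion shifts the system toward the side with more moles of gas — to the right.

right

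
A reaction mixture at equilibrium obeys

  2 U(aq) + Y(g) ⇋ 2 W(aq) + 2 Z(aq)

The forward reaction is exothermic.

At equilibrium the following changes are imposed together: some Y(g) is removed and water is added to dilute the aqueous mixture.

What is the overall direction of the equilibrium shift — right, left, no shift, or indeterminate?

cannot be determined

Removing Y (g), a reactant, drives the reaction to the left.
Dilution lowers every aqueous concentration by the same factor. Δn_aq = 4 − 2 = +2, so the system shifts toward the side with more dissolved moles — to the right.
The individual effects push in opposite directions; without quantitative information the net direction cannot be determined.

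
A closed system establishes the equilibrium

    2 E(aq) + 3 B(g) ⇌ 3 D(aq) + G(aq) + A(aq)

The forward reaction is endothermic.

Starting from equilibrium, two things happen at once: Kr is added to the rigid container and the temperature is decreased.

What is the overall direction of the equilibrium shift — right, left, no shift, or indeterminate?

left

At constant volume, adding an inert gas leaves every reacting species' partial pressure unchanged, so Q is unchanged — no shift from this change.
The forward reaction is endothermic. Lowering T favours the exothermic direction — shift to the left.
Only the nonzero effect(s) matter; the net shift is to the left.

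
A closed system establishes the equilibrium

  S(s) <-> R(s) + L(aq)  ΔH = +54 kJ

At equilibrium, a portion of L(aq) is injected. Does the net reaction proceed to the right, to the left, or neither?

Adding L (aq), a product, drives the reaction to the left.

left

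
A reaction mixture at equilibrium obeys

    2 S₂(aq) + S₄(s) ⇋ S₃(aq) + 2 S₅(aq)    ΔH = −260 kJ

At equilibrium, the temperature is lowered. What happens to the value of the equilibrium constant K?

K depends on temperature via the van 't Hoff relation. The forward reaction is exothermic, so lowering T increases K.

increases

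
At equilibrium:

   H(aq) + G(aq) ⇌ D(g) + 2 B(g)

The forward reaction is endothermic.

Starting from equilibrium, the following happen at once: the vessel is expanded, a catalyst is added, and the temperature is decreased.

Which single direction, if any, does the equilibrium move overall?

Gas moles: reactants 0, products 3 (Δn_gas = +3). Expansion shifts the system toward the side with more moles of gas — to the right.
A catalyst speeds both forward and reverse rates equally; it changes neither Q nor K — no shift from this change.
The forward reaction is endothermic. Lowering T favours the exothermic direction — shift to the left.
The individual effects push in opposite directions; without quantitative information the net direction cannot be determined.

cannot be determined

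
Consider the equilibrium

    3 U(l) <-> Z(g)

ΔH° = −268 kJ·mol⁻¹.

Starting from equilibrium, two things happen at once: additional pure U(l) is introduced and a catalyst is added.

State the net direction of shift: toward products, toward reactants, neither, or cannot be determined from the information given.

U is a pure liquid; its activity is 1 regardless of amount, so Q is unaffected — no shift from this change.
A catalyst speeds both forward and reverse rates equally; it changes neither Q nor K — no shift from this change.
None of the changes alters Q relative to K, so there is no net shift.

no shift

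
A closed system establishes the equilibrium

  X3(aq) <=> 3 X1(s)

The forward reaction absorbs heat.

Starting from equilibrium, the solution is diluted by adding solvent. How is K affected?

unchanged

The equilibrium constant depends only on temperature. This perturbation may move the position of equilibrium, but since T is unchanged, K itself is unchanged.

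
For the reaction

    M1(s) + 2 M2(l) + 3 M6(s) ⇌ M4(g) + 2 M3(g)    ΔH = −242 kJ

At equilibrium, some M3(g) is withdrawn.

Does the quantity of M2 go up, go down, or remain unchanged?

Removing M3 (g), a product, drives the reaction to the right.
The net shift is to the right. M2 is a reactant, so its amount decreases.

decreases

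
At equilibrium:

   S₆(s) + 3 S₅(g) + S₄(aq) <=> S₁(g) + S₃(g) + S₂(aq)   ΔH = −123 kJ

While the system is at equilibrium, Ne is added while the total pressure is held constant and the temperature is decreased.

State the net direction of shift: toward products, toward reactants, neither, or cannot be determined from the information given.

Adding inert gas at constant total pressure expands the volume and lowers every reacting partial pressure. With Δn_gas = 2 − 3 = -1, Q moves away from K toward the side with fewer gas moles, so the system shifts toward the side with more gas moles — to the left.
The forward reaction is exothermic. Lowering T favours the exothermic direction — shift to the right.
The individual effects push in opposite directions; without quantitative information the net direction cannot be determined.

cannot be determined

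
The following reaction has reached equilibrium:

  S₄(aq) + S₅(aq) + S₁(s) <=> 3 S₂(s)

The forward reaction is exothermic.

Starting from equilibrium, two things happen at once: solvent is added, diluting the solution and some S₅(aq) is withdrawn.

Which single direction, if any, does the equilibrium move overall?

left

Dilution lowers every aqueous concentration by the same factor. Δn_aq = 0 − 2 = -2, so the system shifts toward the side with more dissolved moles — to the left.
Removing S₅ (aq), a reactant, drives the reaction to the left.
All effects act in the same direction — net shift to the left.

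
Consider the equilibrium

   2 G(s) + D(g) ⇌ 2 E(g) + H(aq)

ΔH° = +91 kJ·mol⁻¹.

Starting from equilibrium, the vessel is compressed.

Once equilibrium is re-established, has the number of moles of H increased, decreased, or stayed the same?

Gas moles: reactants 1, products 2 (Δn_gas = +1). Compression shifts the system toward the side with fewer moles of gas — to the left.
The net shift is to the left. H is a product, so its amount decreases.

decreases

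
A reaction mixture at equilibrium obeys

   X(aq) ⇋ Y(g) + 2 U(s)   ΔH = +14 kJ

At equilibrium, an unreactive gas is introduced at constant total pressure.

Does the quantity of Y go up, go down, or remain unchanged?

increases

Adding inert gas at constant total pressure expands the volume and lowers every reacting partial pressure. With Δn_gas = 1 − 0 = +1, Q moves away from K toward the side with fewer gas moles, so the system shifts toward the side with more gas moles — to the right.
The net shift is to the right. Y is a product, so its amount increases.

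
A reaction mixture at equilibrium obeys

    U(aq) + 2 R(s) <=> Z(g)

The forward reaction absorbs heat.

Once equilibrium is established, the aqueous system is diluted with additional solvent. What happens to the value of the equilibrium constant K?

unchanged

The equilibrium constant depends only on temperature. This perturbation may move the position of equilibrium, but since T is unchanged, K itself is unchanged.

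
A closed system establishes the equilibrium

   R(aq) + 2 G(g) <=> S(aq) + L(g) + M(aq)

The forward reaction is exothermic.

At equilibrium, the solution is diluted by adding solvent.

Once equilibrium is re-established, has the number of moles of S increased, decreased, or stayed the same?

increases

Dilution lowers every aqueous concentration by the same factor. Δn_aq = 2 − 1 = +1, so the system shifts toward the side with more dissolved moles — to the right.
The net shift is to the right. S is a product, so its amount increases.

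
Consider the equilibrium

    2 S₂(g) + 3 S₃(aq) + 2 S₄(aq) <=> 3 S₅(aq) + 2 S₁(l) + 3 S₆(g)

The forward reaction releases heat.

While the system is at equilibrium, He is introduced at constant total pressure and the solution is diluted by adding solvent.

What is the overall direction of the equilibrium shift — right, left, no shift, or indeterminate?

Adding inert gas at constant total pressure expands the volume and lowers every reacting partial pressure. With Δn_gas = 3 − 2 = +1, Q moves away from K toward the side with fewer gas moles, so the system shifts toward the side with more gas moles — to the right.
Dilution lowers every aqueous concentration by the same factor. Δn_aq = 3 − 5 = -2, so the system shifts toward the side with more dissolved moles — to the left.
The individual effects push in opposite directions; without quantitative information the net direction cannot be determined.

cannot be determined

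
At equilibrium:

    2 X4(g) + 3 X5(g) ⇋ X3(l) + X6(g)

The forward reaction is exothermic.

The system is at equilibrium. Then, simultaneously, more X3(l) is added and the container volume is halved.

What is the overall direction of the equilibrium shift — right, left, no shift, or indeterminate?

X3 is a pure liquid; its activity is 1 regardless of amount, so Q is unaffected — no shift from this change.
Gas moles: reactants 5, products 1 (Δn_gas = -4). Compression shifts the system toward the side with fewer moles of gas — to the right.
Only the nonzero effect(s) matter; the net shift is to the right.

right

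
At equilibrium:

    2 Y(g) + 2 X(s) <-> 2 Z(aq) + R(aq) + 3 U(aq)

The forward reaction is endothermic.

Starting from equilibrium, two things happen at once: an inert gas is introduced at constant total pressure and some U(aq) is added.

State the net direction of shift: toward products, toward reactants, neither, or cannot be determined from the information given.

Adding inert gas at constant total pressure expands the volume and lowers every reacting partial pressure. With Δn_gas = 0 − 2 = -2, Q moves away from K toward the side with fewer gas moles, so the system shifts toward the side with more gas moles — to the left.
Adding U (aq), a product, drives the reaction to the left.
All effects act in the same direction — net shift to the left.

left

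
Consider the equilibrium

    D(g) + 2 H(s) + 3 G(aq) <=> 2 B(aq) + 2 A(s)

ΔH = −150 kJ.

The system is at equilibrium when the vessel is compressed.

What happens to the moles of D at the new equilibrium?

decreases

Gas moles: reactants 1, products 0 (Δn_gas = -1). Compression shifts the system toward the side with fewer moles of gas — to the right.
The net shift is to the right. D is a reactant, so its amount decreases.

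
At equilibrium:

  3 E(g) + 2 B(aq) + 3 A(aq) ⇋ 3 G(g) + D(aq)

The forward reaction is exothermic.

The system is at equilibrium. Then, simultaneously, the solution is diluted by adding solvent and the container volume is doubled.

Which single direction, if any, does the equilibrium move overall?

Dilution lowers every aqueous concentration by the same factor. Δn_aq = 1 − 5 = -4, so the system shifts toward the side with more dissolved moles — to the left.
Gas moles: reactants 3, products 3. Δn_gas = 0, so a volume change leaves Q equal to K — no shift from this change.
Only the nonzero effect(s) matter; the net shift is to the left.

left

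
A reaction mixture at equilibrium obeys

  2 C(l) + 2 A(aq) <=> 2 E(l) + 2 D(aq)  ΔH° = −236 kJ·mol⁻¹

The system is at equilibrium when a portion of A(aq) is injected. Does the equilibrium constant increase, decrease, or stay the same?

unchanged

The equilibrium constant depends only on temperature. This perturbation may move the position of equilibrium, but since T is unchanged, K itself is unchanged.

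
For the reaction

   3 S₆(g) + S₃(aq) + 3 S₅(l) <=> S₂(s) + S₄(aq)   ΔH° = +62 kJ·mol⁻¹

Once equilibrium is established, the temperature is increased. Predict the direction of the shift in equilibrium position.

right

The forward reaction is endothermic. Raising T favours the endothermic direction — shift to the right.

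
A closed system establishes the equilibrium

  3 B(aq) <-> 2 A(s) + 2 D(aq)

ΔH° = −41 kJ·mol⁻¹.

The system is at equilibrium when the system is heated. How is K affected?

decreases

K depends on temperature via the van 't Hoff relation. The forward reaction is exothermic, so raising T decreases K.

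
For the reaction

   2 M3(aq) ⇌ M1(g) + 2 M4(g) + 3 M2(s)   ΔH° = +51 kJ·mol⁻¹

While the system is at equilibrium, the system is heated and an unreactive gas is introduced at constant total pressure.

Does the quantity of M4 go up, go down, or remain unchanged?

The forward reaction is endothermic. Raising T favours the endothermic direction — shift to the right.
Adding inert gas at constant total pressure expands the volume and lowers every reacting partial pressure. With Δn_gas = 3 − 0 = +3, Q moves away from K toward the side with fewer gas moles, so the system shifts toward the side with more gas moles — to the right.
The net shift is to the right. M4 is a product, so its amount increases.

increases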